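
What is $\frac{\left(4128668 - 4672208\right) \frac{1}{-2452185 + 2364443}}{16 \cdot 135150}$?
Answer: $\frac{9059}{3162221680} \approx 2.8648 \cdot 10^{-6}$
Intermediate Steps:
$\frac{\left(4128668 - 4672208\right) \frac{1}{-2452185 + 2364443}}{16 \cdot 135150} = \frac{\left(-543540\right) \frac{1}{-87742}}{2162400} = \left(-543540\right) \left(- \frac{1}{87742}\right) \frac{1}{2162400} = \frac{271770}{43871} \cdot \frac{1}{2162400} = \frac{9059}{3162221680}$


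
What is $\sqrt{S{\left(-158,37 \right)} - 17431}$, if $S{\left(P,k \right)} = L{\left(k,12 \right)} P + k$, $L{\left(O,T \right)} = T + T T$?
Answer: $7 i \sqrt{858} \approx 205.04 i$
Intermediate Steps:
$L{\left(O,T \right)} = T + T^{2}$
$S{\left(P,k \right)} = k + 156 P$ ($S{\left(P,k \right)} = 12 \left(1 + 12\right) P + k = 12 \cdot 13 P + k = 156 P + k = k + 156 P$)
$\sqrt{S{\left(-158,37 \right)} - 17431} = \sqrt{\left(37 + 156 \left(-158\right)\right) - 17431} = \sqrt{\left(37 - 24648\right) - 17431} = \sqrt{-24611 - 17431} = \sqrt{-42042} = 7 i \sqrt{858}$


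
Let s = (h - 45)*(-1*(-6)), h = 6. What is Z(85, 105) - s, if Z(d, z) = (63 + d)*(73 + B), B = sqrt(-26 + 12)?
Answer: 11038 + 148*I*sqrt(14) ≈ 11038.0 + 553.77*I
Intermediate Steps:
s = -234 (s = (6 - 45)*(-1*(-6)) = -39*6 = -234)
B = I*sqrt(14) (B = sqrt(-14) = I*sqrt(14) ≈ 3.7417*I)
Z(d, z) = (63 + d)*(73 + I*sqrt(14))
Z(85, 105) - s = (4599 + 73*85 + 63*I*sqrt(14) + I*85*sqrt(14)) - 1*(-234) = (4599 + 6205 + 63*I*sqrt(14) + 85*I*sqrt(14)) + 234 = (10804 + 148*I*sqrt(14)) + 234 = 11038 + 148*I*sqrt(14)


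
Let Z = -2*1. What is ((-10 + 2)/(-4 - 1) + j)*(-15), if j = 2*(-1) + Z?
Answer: 36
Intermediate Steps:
Z = -2
j = -4 (j = 2*(-1) - 2 = -2 - 2 = -4)
((-10 + 2)/(-4 - 1) + j)*(-15) = ((-10 + 2)/(-4 - 1) - 4)*(-15) = (-8/(-5) - 4)*(-15) = (-8*(-⅕) - 4)*(-15) = (8/5 - 4)*(-15) = -12/5*(-15) = 36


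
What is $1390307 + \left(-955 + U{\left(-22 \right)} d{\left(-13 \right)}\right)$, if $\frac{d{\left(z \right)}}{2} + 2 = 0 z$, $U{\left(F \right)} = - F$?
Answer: $1389264$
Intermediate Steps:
$d{\left(z \right)} = -4$ ($d{\left(z \right)} = -4 + 2 \cdot 0 z = -4 + 2 \cdot 0 = -4 + 0 = -4$)
$1390307 + \left(-955 + U{\left(-22 \right)} d{\left(-13 \right)}\right) = 1390307 - \left(955 - \left(-1\right) \left(-22\right) \left(-4\right)\right) = 1390307 + \left(-955 + 22 \left(-4\right)\right) = 1390307 - 1043 = 1389264$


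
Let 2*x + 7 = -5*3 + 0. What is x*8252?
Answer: -90772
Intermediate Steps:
x = -11 (x = -7/2 + (-5*3 + 0)/2 = -7/2 + (-15 + 0)/2 = -7/2 + (½)*(-15) = -7/2 - 15/2 = -11)
x*8252 = -11*8252 = -90772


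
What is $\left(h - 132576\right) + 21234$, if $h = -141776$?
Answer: $-253118$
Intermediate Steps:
$\left(h - 132576\right) + 21234 = \left(-141776 - 132576\right) + 21234 = -274352 + 21234 = -253118$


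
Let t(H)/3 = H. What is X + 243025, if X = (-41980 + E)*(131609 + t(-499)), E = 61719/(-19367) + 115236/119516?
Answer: -29539836731141933/5408099 ≈ -5.4621e+9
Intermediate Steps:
E = -1286158098/578666593 (E = 61719*(-1/19367) + 115236*(1/119516) = -61719/19367 + 28809/29879 = -1286158098/578666593 ≈ -2.2226)
t(H) = 3*H
X = -29541151034401408/5408099 (X = (-41980 - 1286158098/578666593)*(131609 + 3*(-499)) = -24293709732238*(131609 - 1497)/578666593 = -24293709732238/578666593*130112 = -29541151034401408/5408099 ≈ -5.4624e+9)
X + 243025 = -29541151034401408/5408099 + 243025 = -29539836731141933/5408099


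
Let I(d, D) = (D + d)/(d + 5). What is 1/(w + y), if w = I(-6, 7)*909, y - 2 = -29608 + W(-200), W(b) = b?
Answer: -1/30715 ≈ -3.2557e-5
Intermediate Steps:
I(d, D) = (D + d)/(5 + d)
y = -29806 (y = 2 + (-29608 - 200) = 2 - 29808 = -29806)
w = -909 (w = ((7 - 6)/(5 - 6))*909 = (1/(-1))*909 = -1*1*909 = -1*909 = -909)
1/(w + y) = 1/(-909 - 29806) = 1/(-30715) = -1/30715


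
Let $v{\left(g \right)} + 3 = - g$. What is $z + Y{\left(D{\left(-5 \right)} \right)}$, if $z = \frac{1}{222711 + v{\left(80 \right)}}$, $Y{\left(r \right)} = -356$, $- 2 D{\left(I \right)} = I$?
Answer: $- \frac{79255567}{222628} \approx -356.0$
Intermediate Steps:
$D{\left(I \right)} = - \frac{I}{2}$
$v{\left(g \right)} = -3 - g$
$z = \frac{1}{222628}$ ($z = \frac{1}{222711 - 83} = \frac{1}{222628} \approx 4.4918 \cdot 10^{-6}$)
$z + Y{\left(D{\left(-5 \right)} \right)} = \frac{1}{222628} - 356 = - \frac{79255567}{222628}$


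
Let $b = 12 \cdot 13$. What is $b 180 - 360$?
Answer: $27720$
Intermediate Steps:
$b = 156$
$b 180 - 360 = 156 \cdot 180 - 360 = 28080 - 360 = 27720$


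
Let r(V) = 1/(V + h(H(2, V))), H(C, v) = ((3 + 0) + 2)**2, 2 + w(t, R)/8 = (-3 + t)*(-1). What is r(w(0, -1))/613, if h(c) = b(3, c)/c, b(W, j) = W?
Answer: 25/124439 ≈ 0.00020090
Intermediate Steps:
w(t, R) = 8 - 8*t (w(t, R) = -16 + 8*((-3 + t)*(-1)) = -16 + 8*(3 - t) = -16 + (24 - 8*t) = 8 - 8*t)
H(C, v) = 25 (H(C, v) = (3 + 2)**2 = 5**2 = 25)
h(c) = 3/c
r(V) = 1/(3/25 + V) (r(V) = 1/(V + 3/25) = 1/(3/25 + V))
r(w(0, -1))/613 = (25/(3 + 25*(8 - 8*0)))/613 = (25/(3 + 25*(8 + 0)))*(1/613) = (25/(3 + 25*8))*(1/613) = (25/(3 + 200))*(1/613) = (25/203)*(1/613) = 25/124439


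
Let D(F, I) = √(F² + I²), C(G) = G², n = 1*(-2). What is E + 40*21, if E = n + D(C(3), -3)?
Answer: 838 + 3*√10 ≈ 847.49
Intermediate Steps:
n = -2
E = -2 + 3*√10 (E = -2 + √((3²)² + (-3)²) = -2 + √(9² + 9) = -2 + √(81 + 9) = -2 + √90 = -2 + 3*√10 ≈ 7.4868)
E + 40*21 = (-2 + 3*√10) + 40*21 = (-2 + 3*√10) + 840 = 838 + 3*√10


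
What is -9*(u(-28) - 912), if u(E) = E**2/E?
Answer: 8460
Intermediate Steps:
u(E) = E
-9*(u(-28) - 912) = -9*(-28 - 912) = -9*(-940) = 8460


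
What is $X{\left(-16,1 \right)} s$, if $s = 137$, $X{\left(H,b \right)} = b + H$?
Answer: $-2055$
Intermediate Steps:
$X{\left(H,b \right)} = H + b$
$X{\left(-16,1 \right)} s = \left(-16 + 1\right) 137 = \left(-15\right) 137 = -2055$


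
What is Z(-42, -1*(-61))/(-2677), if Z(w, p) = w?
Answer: 42/2677 ≈ 0.015689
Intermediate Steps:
Z(-42, -1*(-61))/(-2677) = -42/(-2677) = -42*(-1/2677) = 42/2677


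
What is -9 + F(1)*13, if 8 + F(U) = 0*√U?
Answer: -113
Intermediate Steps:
F(U) = -8 (F(U) = -8 + 0*√U = -8 + 0 = -8)
-9 + F(1)*13 = -9 - 8*13 = -9 - 104 = -113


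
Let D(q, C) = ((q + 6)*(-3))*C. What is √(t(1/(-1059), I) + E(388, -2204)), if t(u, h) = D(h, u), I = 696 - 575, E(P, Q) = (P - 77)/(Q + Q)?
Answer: √175065537198/778012 ≈ 0.53779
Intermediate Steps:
E(P, Q) = (-77 + P)/(2*Q) (E(P, Q) = (-77 + P)/((2*Q)) = (-77 + P)*(1/(2*Q)) = (-77 + P)/(2*Q))
I = 121
D(q, C) = C*(-18 - 3*q) (D(q, C) = ((6 + q)*(-3))*C = (-18 - 3*q)*C = C*(-18 - 3*q))
t(u, h) = -3*u*(6 + h)
√(t(1/(-1059), I) + E(388, -2204)) = √(-3*(6 + 121)/(-1059) + (½)*(-77 + 388)/(-2204)) = √(-3*(-1/1059)*127 + (½)*(-1/2204)*311) = √(127/353 - 311/4408) = √(450033/1556024) = √175065537198/778012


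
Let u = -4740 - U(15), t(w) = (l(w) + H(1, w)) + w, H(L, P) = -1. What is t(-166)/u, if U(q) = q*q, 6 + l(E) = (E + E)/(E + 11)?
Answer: 26483/769575 ≈ 0.034413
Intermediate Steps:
l(E) = -6 + 2*E/(11 + E) (l(E) = -6 + (E + E)/(E + 11) = -6 + (2*E)/(11 + E) = -6 + 2*E/(11 + E))
U(q) = q**2
t(w) = -1 + w + 2*(-33 - 2*w)/(11 + w) (t(w) = (2*(-33 - 2*w)/(11 + w) - 1) + w = (-1 + 2*(-33 - 2*w)/(11 + w)) + w = -1 + w + 2*(-33 - 2*w)/(11 + w))
u = -4965 (u = -4740 - 1*15**2 = -4740 - 1*225 = -4740 - 225 = -4965)
t(-166)/u = ((-77 + (-166)**2 + 6*(-166))/(11 - 166))/(-4965) = ((-77 + 27556 - 996)/(-155))*(-1/4965) = -1/155*26483*(-1/4965) = -26483/155*(-1/4965) = 26483/769575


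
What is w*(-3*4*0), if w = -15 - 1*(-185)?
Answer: 0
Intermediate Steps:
w = 170 (w = -15 + 185 = 170)
w*(-3*4*0) = 170*(-3*4*0) = 170*(-12*0) = 170*0 = 0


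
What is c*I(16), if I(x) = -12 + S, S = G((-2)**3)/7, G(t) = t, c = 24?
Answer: -2208/7 ≈ -315.43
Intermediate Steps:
S = -8/7 (S = (-2)**3/7 = -8*1/7 = -8/7 ≈ -1.1429)
I(x) = -92/7 (I(x) = -12 - 8/7 = -92/7)
c*I(16) = 24*(-92/7) = -2208/7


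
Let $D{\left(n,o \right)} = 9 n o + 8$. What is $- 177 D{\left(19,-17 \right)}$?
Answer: $513123$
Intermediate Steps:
$D{\left(n,o \right)} = 8 + 9 n o$ ($D{\left(n,o \right)} = 9 n o + 8 = 8 + 9 n o$)
$- 177 D{\left(19,-17 \right)} = - 177 \left(8 + 9 \cdot 19 \left(-17\right)\right) = - 177 \left(8 - 2907\right) = \left(-177\right) \left(-2899\right) = 513123$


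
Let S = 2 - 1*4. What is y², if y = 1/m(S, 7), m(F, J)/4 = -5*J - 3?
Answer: 1/23104 ≈ 4.3283e-5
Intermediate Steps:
S = -2 (S = 2 - 4 = -2)
m(F, J) = -12 - 20*J (m(F, J) = 4*(-5*J - 3) = 4*(-3 - 5*J) = -12 - 20*J)
y = -1/152 (y = 1/(-12 - 20*7) = 1/(-12 - 140) = 1/(-152) = -1/152 ≈ -0.0065789)
y² = (-1/152)² = 1/23104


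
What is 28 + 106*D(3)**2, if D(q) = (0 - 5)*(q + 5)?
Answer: 169628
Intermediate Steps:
D(q) = -25 - 5*q (D(q) = -5*(5 + q) = -25 - 5*q)
28 + 106*D(3)**2 = 28 + 106*(-25 - 5*3)**2 = 28 + 106*(-25 - 15)**2 = 28 + 106*(-40)**2 = 28 + 106*1600 = 28 + 169600 = 169628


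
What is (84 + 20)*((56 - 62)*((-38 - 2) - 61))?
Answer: 63024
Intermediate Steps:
(84 + 20)*((56 - 62)*((-38 - 2) - 61)) = 104*(-6*(-40 - 61)) = 104*(-6*(-101)) = 104*606 = 63024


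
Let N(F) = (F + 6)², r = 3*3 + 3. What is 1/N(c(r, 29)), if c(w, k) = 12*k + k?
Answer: 1/146689 ≈ 6.8171e-6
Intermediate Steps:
r = 12 (r = 9 + 3 = 12)
c(w, k) = 13*k
N(F) = (6 + F)²
1/N(c(r, 29)) = 1/((6 + 13*29)²) = 1/((6 + 377)²) = 1/(383²) = 1/146689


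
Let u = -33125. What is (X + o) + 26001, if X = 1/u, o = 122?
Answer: 865324374/33125 ≈ 26123.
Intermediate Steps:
X = -1/33125 (X = 1/(-33125) = -1/33125 ≈ -3.0189e-5)
(X + o) + 26001 = (-1/33125 + 122) + 26001 = 4041249/33125 + 26001 = 865324374/33125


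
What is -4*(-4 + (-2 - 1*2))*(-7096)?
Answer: -227072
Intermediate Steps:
-4*(-4 + (-2 - 1*2))*(-7096) = -4*(-4 + (-2 - 2))*(-7096) = -4*(-4 - 4)*(-7096) = -4*(-8)*(-7096) = 32*(-7096) = -227072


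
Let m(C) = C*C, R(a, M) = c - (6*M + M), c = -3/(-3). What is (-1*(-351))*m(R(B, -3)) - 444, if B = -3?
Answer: 169440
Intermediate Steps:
c = 1 (c = -3*(-⅓) = 1)
R(a, M) = 1 - 7*M (R(a, M) = 1 - (6*M + M) = 1 - 7*M)
m(C) = C²
(-1*(-351))*m(R(B, -3)) - 444 = (-1*(-351))*(1 - 7*(-3))² - 444 = 351*(1 + 21)² - 444 = 351*22² - 444 = 351*484 - 444 = 169884 - 444 = 169440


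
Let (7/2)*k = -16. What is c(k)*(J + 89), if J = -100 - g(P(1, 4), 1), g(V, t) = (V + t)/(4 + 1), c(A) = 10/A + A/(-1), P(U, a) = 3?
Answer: -15753/560 ≈ -28.130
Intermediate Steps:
k = -32/7 (k = (2/7)*(-16) = -32/7 ≈ -4.5714)
c(A) = -A + 10/A (c(A) = 10/A + A*(-1) = 10/A - A = -A + 10/A)
g(V, t) = V/5 + t/5 (g(V, t) = (V + t)/5 = (V + t)*(1/5) = V/5 + t/5)
J = -504/5 (J = -100 - ((1/5)*3 + (1/5)*1) = -100 - (3/5 + 1/5) = -100 - 1*4/5 = -100 - 4/5 = -504/5 ≈ -100.80)
c(k)*(J + 89) = (-1*(-32/7) + 10/(-32/7))*(-504/5 + 89) = (32/7 + 10*(-7/32))*(-59/5) = (32/7 - 35/16)*(-59/5) = (267/112)*(-59/5) = -15753/560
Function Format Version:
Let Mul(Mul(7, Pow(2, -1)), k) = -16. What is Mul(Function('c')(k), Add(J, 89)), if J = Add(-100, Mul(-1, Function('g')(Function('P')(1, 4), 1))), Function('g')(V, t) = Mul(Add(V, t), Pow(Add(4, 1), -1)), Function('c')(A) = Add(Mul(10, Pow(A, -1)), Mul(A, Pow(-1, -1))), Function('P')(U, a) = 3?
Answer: Rational(-15753, 560) ≈ -28.130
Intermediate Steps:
k = Rational(-32, 7) (k = Mul(Rational(2, 7), -16) = Rational(-32, 7) ≈ -4.5714)
Function('c')(A) = Add(Mul(-1, A), Mul(10, Pow(A, -1))) (Function('c')(A) = Add(Mul(10, Pow(A, -1)), Mul(A, -1)) = Add(Mul(10, Pow(A, -1)), Mul(-1, A)) = Add(Mul(-1, A), Mul(10, Pow(A, -1))))
Function('g')(V, t) = Add(Mul(Rational(1, 5), V), Mul(Rational(1, 5), t)) (Function('g')(V, t) = Mul(Add(V, t), Pow(5, -1)) = Mul(Add(V, t), Rational(1, 5)) = Add(Mul(Rational(1, 5), V), Mul(Rational(1, 5), t)))
J = Rational(-504, 5) (J = Add(-100, Mul(-1, Add(Mul(Rational(1, 5), 3), Mul(Rational(1, 5), 1)))) = Add(-100, Mul(-1, Add(Rational(3, 5), Rational(1, 5)))) = Add(-100, Mul(-1, Rational(4, 5))) = Add(-100, Rational(-4, 5)) = Rational(-504, 5) ≈ -100.80)
Mul(Function('c')(k), Add(J, 89)) = Mul(Add(Mul(-1, Rational(-32, 7)), Mul(10, Pow(Rational(-32, 7), -1))), Add(Rational(-504, 5), 89)) = Mul(Add(Rational(32, 7), Mul(10, Rational(-7, 32))), Rational(-59, 5)) = Mul(Add(Rational(32, 7), Rational(-35, 16)), Rational(-59, 5)) = Mul(Rational(267, 112), Rational(-59, 5)) = Rational(-15753, 560)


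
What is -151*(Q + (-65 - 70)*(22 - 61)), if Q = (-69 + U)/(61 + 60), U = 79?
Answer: -96198325/121 ≈ -7.9503e+5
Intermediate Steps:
Q = 10/121 (Q = (-69 + 79)/(61 + 60) = 10/121 ≈ 0.082645)
-151*(Q + (-65 - 70)*(22 - 61)) = -151*(10/121 + (-65 - 70)*(22 - 61)) = -151*(10/121 - 135*(-39)) = -151*(10/121 + 5265) = -151*637075/121 = -96198325/121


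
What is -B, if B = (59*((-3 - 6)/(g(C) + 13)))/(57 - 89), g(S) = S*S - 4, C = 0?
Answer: -59/32 ≈ -1.8438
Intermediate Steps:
g(S) = -4 + S² (g(S) = S² - 4 = -4 + S²)
B = 59/32 (B = (59*((-3 - 6)/((-4 + 0²) + 13)))/(57 - 89) = (59*(-9/((-4 + 0) + 13)))/(-32) = (59*(-9/(-4 + 13)))*(-1/32) = (59*(-9/9))*(-1/32) = (59*(-9*⅑))*(-1/32) = (59*(-1))*(-1/32) = -59*(-1/32) = 59/32 ≈ 1.8438)
-B = -1*59/32 = -59/32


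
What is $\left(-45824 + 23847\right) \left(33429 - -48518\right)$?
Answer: $-1800949219$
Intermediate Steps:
$\left(-45824 + 23847\right) \left(33429 - -48518\right) = - 21977 \left(33429 + 48518\right) = \left(-21977\right) 81947 = -1800949219$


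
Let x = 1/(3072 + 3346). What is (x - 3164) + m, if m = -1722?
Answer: -31358347/6418 ≈ -4886.0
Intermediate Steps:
x = 1/6418 ≈ 0.00015581
(x - 3164) + m = (1/6418 - 3164) - 1722 = -20306551/6418 - 1722 = -31358347/6418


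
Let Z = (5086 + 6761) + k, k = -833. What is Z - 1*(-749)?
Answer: 11763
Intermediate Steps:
Z = 11014 (Z = (5086 + 6761) - 833 = 11847 - 833 = 11014)
Z - 1*(-749) = 11014 - 1*(-749) = 11014 + 749 = 11763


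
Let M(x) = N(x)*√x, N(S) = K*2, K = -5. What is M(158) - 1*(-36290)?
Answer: 36290 - 10*√158 ≈ 36164.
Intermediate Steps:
N(S) = -10 (N(S) = -5*2 = -10)
M(x) = -10*√x
M(158) - 1*(-36290) = -10*√158 - 1*(-36290) = -10*√158 + 36290 = 36290 - 10*√158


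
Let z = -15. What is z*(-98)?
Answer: 1470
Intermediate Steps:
z*(-98) = -15*(-98) = 1470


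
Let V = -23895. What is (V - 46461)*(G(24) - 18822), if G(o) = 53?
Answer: 1320511764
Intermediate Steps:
(V - 46461)*(G(24) - 18822) = (-23895 - 46461)*(53 - 18822) = -70356*(-18769) = 1320511764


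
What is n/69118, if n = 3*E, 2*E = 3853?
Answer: 11559/138236 ≈ 0.083618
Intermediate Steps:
E = 3853/2 (E = (½)*3853 = 3853/2 ≈ 1926.5)
n = 11559/2 (n = 3*(3853/2) = 11559/2 ≈ 5779.5)
n/69118 = (11559/2)/69118 = (11559/2)*(1/69118) = 11559/138236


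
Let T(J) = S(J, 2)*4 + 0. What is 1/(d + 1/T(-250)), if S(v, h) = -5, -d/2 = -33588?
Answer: 20/1343519 ≈ 1.4886e-5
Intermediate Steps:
d = 67176 (d = -2*(-33588) = 67176)
T(J) = -20 (T(J) = -5*4 + 0 = -20 + 0 = -20)
1/(d + 1/T(-250)) = 1/(67176 + 1/(-20)) = 1/(67176 - 1/20) = 1/(1343519/20) = 20/1343519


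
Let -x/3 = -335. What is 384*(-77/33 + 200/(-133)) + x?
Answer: -62303/133 ≈ -468.44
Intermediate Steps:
x = 1005 (x = -3*(-335) = 1005)
384*(-77/33 + 200/(-133)) + x = 384*(-77/33 + 200/(-133)) + 1005 = 384*(-77*1/33 + 200*(-1/133)) + 1005 = 384*(-7/3 - 200/133) + 1005 = 384*(-1531/399) + 1005 = -195968/133 + 1005 = -62303/133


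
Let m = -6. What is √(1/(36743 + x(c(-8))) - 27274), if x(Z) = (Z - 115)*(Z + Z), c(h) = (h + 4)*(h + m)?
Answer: I*√505469723235/4305 ≈ 165.15*I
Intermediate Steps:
c(h) = (-6 + h)*(4 + h) (c(h) = (h + 4)*(h - 6) = (4 + h)*(-6 + h) = (-6 + h)*(4 + h))
x(Z) = 2*Z*(-115 + Z) (x(Z) = (-115 + Z)*(2*Z) = 2*Z*(-115 + Z))
√(1/(36743 + x(c(-8))) - 27274) = √(1/(36743 + 2*(-24 + (-8)² - 2*(-8))*(-115 + (-24 + (-8)² - 2*(-8)))) - 27274) = √(1/(36743 + 2*(-24 + 64 + 16)*(-115 + (-24 + 64 + 16))) - 27274) = √(1/(36743 + 2*56*(-115 + 56)) - 27274) = √(1/(36743 + 2*56*(-59)) - 27274) = √(1/(36743 - 6608) - 27274) = √(1/30135 - 27274) = √(-821901989/30135) = I*√505469723235/4305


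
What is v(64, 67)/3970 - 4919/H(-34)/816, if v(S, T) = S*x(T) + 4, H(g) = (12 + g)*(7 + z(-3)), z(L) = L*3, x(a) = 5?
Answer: -3947767/71269440 ≈ -0.055392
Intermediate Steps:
z(L) = 3*L
H(g) = -24 - 2*g (H(g) = (12 + g)*(7 + 3*(-3)) = (12 + g)*(7 - 9) = (12 + g)*(-2) = -24 - 2*g)
v(S, T) = 4 + 5*S (v(S, T) = S*5 + 4 = 5*S + 4 = 4 + 5*S)
v(64, 67)/3970 - 4919/H(-34)/816 = (4 + 5*64)/3970 - 4919/(-24 - 2*(-34))/816 = (4 + 320)*(1/3970) - 4919/(-24 + 68)*(1/816) = 324*(1/3970) - 4919/44*(1/816) = 162/1985 - 4919*1/44*(1/816) = 162/1985 - 4919/44*1/816 = 162/1985 - 4919/35904 = -3947767/71269440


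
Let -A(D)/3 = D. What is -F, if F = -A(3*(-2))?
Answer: 18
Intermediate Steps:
A(D) = -3*D
F = -18 (F = -(-3)*3*(-2) = -(-3)*(-6) = -1*18 = -18)
-F = -1*(-18) = 18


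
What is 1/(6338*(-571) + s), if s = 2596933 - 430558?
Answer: -1/1452623 ≈ -6.8841e-7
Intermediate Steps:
s = 2166375
1/(6338*(-571) + s) = 1/(6338*(-571) + 2166375) = 1/(-3618998 + 2166375) = 1/(-1452623) = -1/1452623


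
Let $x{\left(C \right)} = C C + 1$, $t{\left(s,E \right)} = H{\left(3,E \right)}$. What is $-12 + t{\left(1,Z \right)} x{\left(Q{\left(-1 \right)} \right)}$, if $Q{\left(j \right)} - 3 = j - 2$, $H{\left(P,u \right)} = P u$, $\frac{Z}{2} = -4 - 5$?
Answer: $-66$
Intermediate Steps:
$Z = -18$ ($Z = 2 \left(-4 - 5\right) = 2 \left(-9\right) = -18$)
$t{\left(s,E \right)} = 3 E$
$Q{\left(j \right)} = 1 + j$ ($Q{\left(j \right)} = 3 + \left(j - 2\right) = 3 + \left(-2 + j\right) = 1 + j$)
$x{\left(C \right)} = 1 + C^{2}$ ($x{\left(C \right)} = C^{2} + 1 = 1 + C^{2}$)
$-12 + t{\left(1,Z \right)} x{\left(Q{\left(-1 \right)} \right)} = -12 + 3 \left(-18\right) \left(1 + \left(1 - 1\right)^{2}\right) = -12 - 54 \left(1 + 0^{2}\right) = -12 - 54 \left(1 + 0\right) = -12 - 54 = -66$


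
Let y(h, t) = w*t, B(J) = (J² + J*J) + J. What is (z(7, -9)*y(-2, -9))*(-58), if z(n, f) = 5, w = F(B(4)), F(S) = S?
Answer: 93960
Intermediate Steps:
B(J) = J + 2*J² (B(J) = (J² + J²) + J = 2*J² + J = J + 2*J²)
w = 36 (w = 4*(1 + 2*4) = 4*(1 + 8) = 4*9 = 36)
y(h, t) = 36*t
(z(7, -9)*y(-2, -9))*(-58) = (5*(36*(-9)))*(-58) = (5*(-324))*(-58) = -1620*(-58) = 93960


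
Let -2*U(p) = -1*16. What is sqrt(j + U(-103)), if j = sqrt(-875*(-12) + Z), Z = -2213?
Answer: sqrt(8 + sqrt(8287)) ≈ 9.9515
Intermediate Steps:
U(p) = 8 (U(p) = -(-1)*16/2 = -1/2*(-16) = 8)
j = sqrt(8287) (j = sqrt(-875*(-12) - 2213) = sqrt(10500 - 2213) = sqrt(8287) ≈ 91.033)
sqrt(j + U(-103)) = sqrt(sqrt(8287) + 8) = sqrt(8 + sqrt(8287))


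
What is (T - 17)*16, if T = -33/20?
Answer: -1492/5 ≈ -298.40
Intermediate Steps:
T = -33/20 (T = -33*1/20 = -33/20 ≈ -1.6500)
(T - 17)*16 = (-33/20 - 17)*16 = -373/20*16 = -1492/5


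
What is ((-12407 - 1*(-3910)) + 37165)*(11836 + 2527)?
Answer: 411758484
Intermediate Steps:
((-12407 - 1*(-3910)) + 37165)*(11836 + 2527) = ((-12407 + 3910) + 37165)*14363 = (-8497 + 37165)*14363 = 28668*14363 = 411758484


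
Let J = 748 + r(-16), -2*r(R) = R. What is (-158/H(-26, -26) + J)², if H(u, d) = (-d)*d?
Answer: 65334938449/114244 ≈ 5.7189e+5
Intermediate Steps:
r(R) = -R/2
H(u, d) = -d²
J = 756 (J = 748 - ½*(-16) = 748 + 8 = 756)
(-158/H(-26, -26) + J)² = (-158/((-1*(-26)²)) + 756)² = (-158/((-1*676)) + 756)² = (-158/(-676) + 756)² = (-158*(-1/676) + 756)² = (79/338 + 756)² = (255607/338)² = 65334938449/114244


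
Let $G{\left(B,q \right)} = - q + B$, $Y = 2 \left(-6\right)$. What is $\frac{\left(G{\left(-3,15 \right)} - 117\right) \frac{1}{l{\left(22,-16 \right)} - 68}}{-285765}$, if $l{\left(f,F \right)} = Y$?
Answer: $- \frac{9}{1524080} \approx -5.9052 \cdot 10^{-6}$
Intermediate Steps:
$Y = -12$
$l{\left(f,F \right)} = -12$
$G{\left(B,q \right)} = B - q$
$\frac{\left(G{\left(-3,15 \right)} - 117\right) \frac{1}{l{\left(22,-16 \right)} - 68}}{-285765} = \frac{\left(\left(-3 - 15\right) - 117\right) \frac{1}{-12 - 68}}{-285765} = \frac{\left(-3 - 15\right) - 117}{-80} \left(- \frac{1}{285765}\right) = \left(-18 - 117\right) \left(- \frac{1}{80}\right) \left(- \frac{1}{285765}\right) = \left(-135\right) \left(- \frac{1}{80}\right) \left(- \frac{1}{285765}\right) = \frac{27}{16} \left(- \frac{1}{285765}\right) = - \frac{9}{1524080}$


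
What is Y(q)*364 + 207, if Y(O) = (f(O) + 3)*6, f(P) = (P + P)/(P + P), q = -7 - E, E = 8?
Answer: 8943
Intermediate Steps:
q = -15 (q = -7 - 1*8 = -7 - 8 = -15)
f(P) = 1 (f(P) = (2*P)/((2*P)) = (2*P)*(1/(2*P)) = 1)
Y(O) = 24 (Y(O) = (1 + 3)*6 = 4*6 = 24)
Y(q)*364 + 207 = 24*364 + 207 = 8736 + 207 = 8943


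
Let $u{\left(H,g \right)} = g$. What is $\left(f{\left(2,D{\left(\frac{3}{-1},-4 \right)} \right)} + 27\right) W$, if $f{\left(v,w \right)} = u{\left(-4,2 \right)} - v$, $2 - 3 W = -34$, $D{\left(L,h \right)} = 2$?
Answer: $324$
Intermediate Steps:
$W = 12$ ($W = \frac{2}{3} - - \frac{34}{3} = \frac{2}{3} + \frac{34}{3} = 12$)
$f{\left(v,w \right)} = 2 - v$
$\left(f{\left(2,D{\left(\frac{3}{-1},-4 \right)} \right)} + 27\right) W = \left(\left(2 - 2\right) + 27\right) 12 = \left(0 + 27\right) 12 = 27 \cdot 12 = 324$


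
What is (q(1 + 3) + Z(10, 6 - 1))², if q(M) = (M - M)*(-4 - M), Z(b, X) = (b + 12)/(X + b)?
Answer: 484/225 ≈ 2.1511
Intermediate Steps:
Z(b, X) = (12 + b)/(X + b)
q(M) = 0 (q(M) = 0*(-4 - M) = 0)
(q(1 + 3) + Z(10, 6 - 1))² = (0 + (12 + 10)/((6 - 1) + 10))² = (0 + 22/(5 + 10))² = (0 + 22/15)² = (22/15)² = 484/225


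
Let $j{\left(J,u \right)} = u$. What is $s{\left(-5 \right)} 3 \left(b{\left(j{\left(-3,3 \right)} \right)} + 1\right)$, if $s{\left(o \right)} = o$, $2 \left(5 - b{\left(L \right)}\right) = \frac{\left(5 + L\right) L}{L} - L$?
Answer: $- \frac{105}{2} \approx -52.5$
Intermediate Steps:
$b{\left(L \right)} = \frac{5}{2}$ ($b{\left(L \right)} = 5 - \frac{\frac{\left(5 + L\right) L}{L} - L}{2} = 5 - \frac{\frac{L \left(5 + L\right)}{L} - L}{2} = 5 - \frac{\left(5 + L\right) - L}{2} = 5 - \frac{5}{2} = \frac{5}{2}$)
$s{\left(-5 \right)} 3 \left(b{\left(j{\left(-3,3 \right)} \right)} + 1\right) = - 5 \cdot 3 \left(\frac{5}{2} + 1\right) = - 5 \cdot 3 \cdot \frac{7}{2} = \left(-5\right) \frac{21}{2} = - \frac{105}{2}$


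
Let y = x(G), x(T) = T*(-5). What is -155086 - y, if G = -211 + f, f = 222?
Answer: -155031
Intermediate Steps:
G = 11 (G = -211 + 222 = 11)
x(T) = -5*T
y = -55 (y = -5*11 = -55)
-155086 - y = -155086 - 1*(-55) = -155086 + 55 = -155031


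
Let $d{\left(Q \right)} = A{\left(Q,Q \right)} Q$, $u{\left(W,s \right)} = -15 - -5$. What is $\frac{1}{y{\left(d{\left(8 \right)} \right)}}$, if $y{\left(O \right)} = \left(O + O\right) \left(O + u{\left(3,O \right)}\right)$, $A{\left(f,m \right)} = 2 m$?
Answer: $\frac{1}{30208} \approx 3.3104 \cdot 10^{-5}$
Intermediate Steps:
$u{\left(W,s \right)} = -10$ ($u{\left(W,s \right)} = -15 + 5 = -10$)
$d{\left(Q \right)} = 2 Q^{2}$ ($d{\left(Q \right)} = 2 Q Q = 2 Q^{2}$)
$y{\left(O \right)} = 2 O \left(-10 + O\right)$ ($y{\left(O \right)} = \left(O + O\right) \left(O - 10\right) = 2 O \left(-10 + O\right)$)
$\frac{1}{y{\left(d{\left(8 \right)} \right)}} = \frac{1}{2 \cdot 2 \cdot 8^{2} \left(-10 + 2 \cdot 8^{2}\right)} = \frac{1}{2 \cdot 2 \cdot 64 \left(-10 + 2 \cdot 64\right)} = \frac{1}{2 \cdot 128 \left(-10 + 128\right)} = \frac{1}{2 \cdot 128 \cdot 118} = \frac{1}{30208}$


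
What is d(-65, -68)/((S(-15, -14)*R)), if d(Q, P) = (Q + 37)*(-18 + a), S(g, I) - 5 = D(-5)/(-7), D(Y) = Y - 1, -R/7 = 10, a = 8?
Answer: -28/41 ≈ -0.68293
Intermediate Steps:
R = -70 (R = -7*10 = -70)
D(Y) = -1 + Y
S(g, I) = 41/7 (S(g, I) = 5 + (-1 - 5)/(-7) = 5 - 6*(-1/7) = 5 + 6/7 = 41/7)
d(Q, P) = -370 - 10*Q (d(Q, P) = (Q + 37)*(-18 + 8) = (37 + Q)*(-10) = -370 - 10*Q)
d(-65, -68)/((S(-15, -14)*R)) = (-370 - 10*(-65))/(((41/7)*(-70))) = (-370 + 650)/(-410) = 280*(-1/410) = -28/41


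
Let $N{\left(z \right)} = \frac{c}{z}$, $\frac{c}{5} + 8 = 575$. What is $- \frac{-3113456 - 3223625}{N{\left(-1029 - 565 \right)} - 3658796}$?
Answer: $- \frac{10101307114}{5832123659} \approx -1.732$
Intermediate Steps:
$c = 2835$ ($c = -40 + 5 \cdot 575 = -40 + 2875 = 2835$)
$N{\left(z \right)} = \frac{2835}{z}$
$- \frac{-3113456 - 3223625}{N{\left(-1029 - 565 \right)} - 3658796} = - \frac{-3113456 - 3223625}{\frac{2835}{-1029 - 565} - 3658796} = - \frac{-3113456 - 3223625}{\frac{2835}{-1594} - 3658796} = - \frac{-6337081}{2835 \left(- \frac{1}{1594}\right) - 3658796} = - \frac{-6337081}{- \frac{2835}{1594} - 3658796} = - \frac{-6337081}{- \frac{5832123659}{1594}} = - \frac{\left(-6337081\right) \left(-1594\right)}{5832123659} = \left(-1\right) \frac{10101307114}{5832123659} = - \frac{10101307114}{5832123659}$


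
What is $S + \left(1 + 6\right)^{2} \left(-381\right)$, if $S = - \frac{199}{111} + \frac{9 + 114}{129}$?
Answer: $- \frac{89111143}{4773} \approx -18670.0$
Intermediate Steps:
$S = - \frac{4006}{4773}$ ($S = \left(-199\right) \frac{1}{111} + 123 \cdot \frac{1}{129} = - \frac{199}{111} + \frac{41}{43} = - \frac{4006}{4773} \approx -0.8393$)
$S + \left(1 + 6\right)^{2} \left(-381\right) = - \frac{4006}{4773} + \left(1 + 6\right)^{2} \left(-381\right) = - \frac{4006}{4773} + 7^{2} \left(-381\right) = - \frac{4006}{4773} + 49 \left(-381\right) = - \frac{4006}{4773} - 18669 = - \frac{89111143}{4773}$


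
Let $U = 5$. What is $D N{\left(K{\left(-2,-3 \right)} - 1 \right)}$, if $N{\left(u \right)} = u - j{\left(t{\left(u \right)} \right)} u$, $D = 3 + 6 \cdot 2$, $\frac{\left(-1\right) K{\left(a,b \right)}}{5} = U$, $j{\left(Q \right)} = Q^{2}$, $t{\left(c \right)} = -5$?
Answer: $9360$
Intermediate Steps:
$K{\left(a,b \right)} = -25$ ($K{\left(a,b \right)} = \left(-5\right) 5 = -25$)
$D = 15$ ($D = 3 + 12 = 15$)
$N{\left(u \right)} = - 24 u$ ($N{\left(u \right)} = u - \left(-5\right)^{2} u = u - 25 u = - 24 u$)
$D N{\left(K{\left(-2,-3 \right)} - 1 \right)} = 15 \left(- 24 \left(-25 - 1\right)\right) = 15 \left(\left(-24\right) \left(-26\right)\right) = 15 \cdot 624 = 9360$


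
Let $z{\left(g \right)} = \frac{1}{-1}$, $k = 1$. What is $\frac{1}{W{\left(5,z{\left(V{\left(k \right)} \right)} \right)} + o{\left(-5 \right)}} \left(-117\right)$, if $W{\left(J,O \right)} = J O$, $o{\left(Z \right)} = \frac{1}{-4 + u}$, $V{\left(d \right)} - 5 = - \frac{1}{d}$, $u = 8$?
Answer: $\frac{468}{19} \approx 24.632$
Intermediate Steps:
$V{\left(d \right)} = 5 - \frac{1}{d}$
$o{\left(Z \right)} = \frac{1}{4}$ ($o{\left(Z \right)} = \frac{1}{-4 + 8} = \frac{1}{4}$)
$z{\left(g \right)} = -1$
$\frac{1}{W{\left(5,z{\left(V{\left(k \right)} \right)} \right)} + o{\left(-5 \right)}} \left(-117\right) = \frac{1}{5 \left(-1\right) + \frac{1}{4}} \left(-117\right) = \frac{1}{-5 + \frac{1}{4}} \left(-117\right) = \frac{1}{- \frac{19}{4}} \left(-117\right) = \left(- \frac{4}{19}\right) \left(-117\right) = \frac{468}{19}$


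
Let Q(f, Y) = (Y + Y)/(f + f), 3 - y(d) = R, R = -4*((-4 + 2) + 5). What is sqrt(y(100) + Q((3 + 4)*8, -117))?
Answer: sqrt(10122)/28 ≈ 3.5931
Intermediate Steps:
R = -12 (R = -4*(-2 + 5) = -4*3 = -12)
y(d) = 15 (y(d) = 3 - 1*(-12) = 3 + 12 = 15)
Q(f, Y) = Y/f (Q(f, Y) = (2*Y)/((2*f)) = (2*Y)*(1/(2*f)) = Y/f)
sqrt(y(100) + Q((3 + 4)*8, -117)) = sqrt(15 - 117*1/(8*(3 + 4))) = sqrt(15 - 117/(7*8)) = sqrt(15 - 117/56) = sqrt(723/56) = sqrt(10122)/28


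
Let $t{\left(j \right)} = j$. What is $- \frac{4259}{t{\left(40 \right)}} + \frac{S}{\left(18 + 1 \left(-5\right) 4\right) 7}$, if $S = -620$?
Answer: $- \frac{17413}{280} \approx -62.189$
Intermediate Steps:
$- \frac{4259}{t{\left(40 \right)}} + \frac{S}{\left(18 + 1 \left(-5\right) 4\right) 7} = - \frac{4259}{40} - \frac{620}{\left(18 + 1 \left(-5\right) 4\right) 7} = \left(-4259\right) \frac{1}{40} - \frac{620}{\left(18 - 20\right) 7} = - \frac{4259}{40} - \frac{620}{\left(18 - 20\right) 7} = - \frac{4259}{40} - \frac{620}{\left(-2\right) 7} = - \frac{4259}{40} - \frac{620}{-14} = - \frac{4259}{40} - - \frac{310}{7} = - \frac{4259}{40} + \frac{310}{7} = - \frac{17413}{280}$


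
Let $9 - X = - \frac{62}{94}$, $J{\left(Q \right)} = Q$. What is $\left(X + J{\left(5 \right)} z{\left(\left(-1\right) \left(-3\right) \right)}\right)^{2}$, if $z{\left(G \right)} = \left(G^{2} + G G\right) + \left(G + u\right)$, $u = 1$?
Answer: $\frac{31629376}{2209} \approx 14318.0$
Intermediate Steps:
$z{\left(G \right)} = 1 + G + 2 G^{2}$ ($z{\left(G \right)} = \left(G^{2} + G G\right) + \left(G + 1\right) = \left(G^{2} + G^{2}\right) + \left(1 + G\right) = 2 G^{2} + \left(1 + G\right) = 1 + G + 2 G^{2}$)
$X = \frac{454}{47}$ ($X = 9 - - \frac{62}{94} = 9 - \left(-62\right) \frac{1}{94} = 9 - - \frac{31}{47} = 9 + \frac{31}{47} = \frac{454}{47} \approx 9.6596$)
$\left(X + J{\left(5 \right)} z{\left(\left(-1\right) \left(-3\right) \right)}\right)^{2} = \left(\frac{454}{47} + 5 \left(1 - -3 + 2 \left(\left(-1\right) \left(-3\right)\right)^{2}\right)\right)^{2} = \left(\frac{454}{47} + 5 \left(1 + 3 + 2 \cdot 3^{2}\right)\right)^{2} = \left(\frac{454}{47} + 5 \left(1 + 3 + 2 \cdot 9\right)\right)^{2} = \left(\frac{454}{47} + 5 \left(1 + 3 + 18\right)\right)^{2} = \left(\frac{454}{47} + 5 \cdot 22\right)^{2} = \left(\frac{454}{47} + 110\right)^{2} = \left(\frac{5624}{47}\right)^{2} = \frac{31629376}{2209}$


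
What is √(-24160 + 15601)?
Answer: 3*I*√951 ≈ 92.515*I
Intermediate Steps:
√(-24160 + 15601) = √(-8559) = 3*I*√951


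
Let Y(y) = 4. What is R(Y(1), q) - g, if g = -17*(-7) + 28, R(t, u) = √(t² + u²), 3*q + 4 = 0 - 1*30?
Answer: -147 + 10*√13/3 ≈ -134.98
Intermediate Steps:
q = -34/3 (q = -4/3 + (0 - 1*30)/3 = -4/3 + (0 - 30)/3 = -4/3 + (⅓)*(-30) = -4/3 - 10 = -34/3 ≈ -11.333)
g = 147 (g = 119 + 28 = 147)
R(Y(1), q) - g = √(4² + (-34/3)²) - 1*147 = √(16 + 1156/9) - 147 = √(1300/9) - 147 = 10*√13/3 - 147 = -147 + 10*√13/3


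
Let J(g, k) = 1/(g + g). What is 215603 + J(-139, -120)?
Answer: 59937633/278 ≈ 2.1560e+5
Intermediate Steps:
J(g, k) = 1/(2*g)
215603 + J(-139, -120) = 215603 + (1/2)/(-139) = 215603 + (1/2)*(-1/139) = 215603 - 1/278 = 59937633/278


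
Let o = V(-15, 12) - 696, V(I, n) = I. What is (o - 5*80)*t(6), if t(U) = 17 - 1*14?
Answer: -3333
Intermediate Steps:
t(U) = 3 (t(U) = 17 - 14 = 3)
o = -711 (o = -15 - 696 = -711)
(o - 5*80)*t(6) = (-711 - 5*80)*3 = (-711 - 400)*3 = -1111*3 = -3333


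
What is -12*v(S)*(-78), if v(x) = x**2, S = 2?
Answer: 3744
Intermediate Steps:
-12*v(S)*(-78) = -12*2**2*(-78) = -12*4*(-78) = -48*(-78) = 3744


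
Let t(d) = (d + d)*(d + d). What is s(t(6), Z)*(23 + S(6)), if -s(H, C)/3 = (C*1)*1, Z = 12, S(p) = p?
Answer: -1044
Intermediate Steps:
t(d) = 4*d² (t(d) = (2*d)*(2*d) = 4*d²)
s(H, C) = -3*C (s(H, C) = -3*C*1 = -3*C)
s(t(6), Z)*(23 + S(6)) = (-3*12)*(23 + 6) = -36*29 = -1044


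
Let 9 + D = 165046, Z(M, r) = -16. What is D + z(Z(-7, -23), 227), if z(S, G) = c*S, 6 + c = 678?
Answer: 154285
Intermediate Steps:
c = 672 (c = -6 + 678 = 672)
z(S, G) = 672*S
D = 165037 (D = -9 + 165046 = 165037)
D + z(Z(-7, -23), 227) = 165037 + 672*(-16) = 165037 - 10752 = 154285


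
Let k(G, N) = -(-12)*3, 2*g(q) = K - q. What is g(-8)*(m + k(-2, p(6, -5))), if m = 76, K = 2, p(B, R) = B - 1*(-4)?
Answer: 560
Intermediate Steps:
p(B, R) = 4 + B (p(B, R) = B + 4 = 4 + B)
g(q) = 1 - q/2 (g(q) = (2 - q)/2 = 1 - q/2)
k(G, N) = 36 (k(G, N) = -4*(-9) = 36)
g(-8)*(m + k(-2, p(6, -5))) = (1 - ½*(-8))*(76 + 36) = (1 + 4)*112 = 5*112 = 560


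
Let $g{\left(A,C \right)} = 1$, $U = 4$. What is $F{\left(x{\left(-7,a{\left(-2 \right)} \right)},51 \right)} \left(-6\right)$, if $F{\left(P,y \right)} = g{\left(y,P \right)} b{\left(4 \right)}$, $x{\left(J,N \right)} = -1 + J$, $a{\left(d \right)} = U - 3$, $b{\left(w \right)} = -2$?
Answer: $12$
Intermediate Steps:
$a{\left(d \right)} = 1$ ($a{\left(d \right)} = 4 - 3 = 1$)
$F{\left(P,y \right)} = -2$ ($F{\left(P,y \right)} = 1 \left(-2\right) = -2$)
$F{\left(x{\left(-7,a{\left(-2 \right)} \right)},51 \right)} \left(-6\right) = \left(-2\right) \left(-6\right) = 12$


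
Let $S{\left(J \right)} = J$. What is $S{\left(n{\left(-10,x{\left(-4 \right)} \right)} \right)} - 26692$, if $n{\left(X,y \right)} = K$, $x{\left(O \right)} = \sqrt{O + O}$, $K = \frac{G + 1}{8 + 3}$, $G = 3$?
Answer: $- \frac{293608}{11} \approx -26692.0$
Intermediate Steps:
$K = \frac{4}{11}$ ($K = \frac{3 + 1}{8 + 3} = \frac{4}{11} \approx 0.36364$)
$x{\left(O \right)} = \sqrt{2} \sqrt{O}$ ($x{\left(O \right)} = \sqrt{2 O} = \sqrt{2} \sqrt{O}$)
$n{\left(X,y \right)} = \frac{4}{11}$
$S{\left(n{\left(-10,x{\left(-4 \right)} \right)} \right)} - 26692 = \frac{4}{11} - 26692 = - \frac{293608}{11}$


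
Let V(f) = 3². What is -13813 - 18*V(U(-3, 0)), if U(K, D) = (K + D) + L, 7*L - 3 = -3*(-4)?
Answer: -13975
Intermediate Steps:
L = 15/7 (L = 3/7 + (-3*(-4))/7 = 3/7 + (⅐)*12 = 3/7 + 12/7 = 15/7 ≈ 2.1429)
U(K, D) = 15/7 + D + K (U(K, D) = (K + D) + 15/7 = (D + K) + 15/7 = 15/7 + D + K)
V(f) = 9
-13813 - 18*V(U(-3, 0)) = -13813 - 18*9 = -13813 - 162 = -13975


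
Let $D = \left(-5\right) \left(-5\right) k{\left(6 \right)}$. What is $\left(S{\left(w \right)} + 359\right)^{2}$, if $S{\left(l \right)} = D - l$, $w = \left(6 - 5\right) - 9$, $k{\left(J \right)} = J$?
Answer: $267289$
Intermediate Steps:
$D = 150$ ($D = \left(-5\right) \left(-5\right) 6 = 25 \cdot 6 = 150$)
$w = -8$ ($w = 1 - 9 = -8$)
$S{\left(l \right)} = 150 - l$
$\left(S{\left(w \right)} + 359\right)^{2} = \left(\left(150 - -8\right) + 359\right)^{2} = \left(\left(150 + 8\right) + 359\right)^{2} = \left(158 + 359\right)^{2} = 517^{2} = 267289$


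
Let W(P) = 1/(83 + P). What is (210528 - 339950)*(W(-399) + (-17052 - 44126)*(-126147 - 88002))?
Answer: -267902347826076161/158 ≈ -1.6956e+15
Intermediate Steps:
(210528 - 339950)*(W(-399) + (-17052 - 44126)*(-126147 - 88002)) = (210528 - 339950)*(1/(83 - 399) + (-17052 - 44126)*(-126147 - 88002)) = -129422*(1/(-316) - 61178*(-214149)) = -129422*(-1/316 + 13101207522) = -129422*4139981576951/316 = -267902347826076161/158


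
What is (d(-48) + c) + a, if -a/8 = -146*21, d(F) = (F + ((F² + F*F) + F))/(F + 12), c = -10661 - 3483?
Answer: 30776/3 ≈ 10259.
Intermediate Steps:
c = -14144
d(F) = (2*F + 2*F²)/(12 + F) (d(F) = (F + ((F² + F²) + F))/(12 + F) = (F + (2*F² + F))/(12 + F) = (F + (F + 2*F²))/(12 + F) = (2*F + 2*F²)/(12 + F))
a = 24528 (a = -(-1168)*21 = -8*(-3066) = 24528)
(d(-48) + c) + a = (2*(-48)*(1 - 48)/(12 - 48) - 14144) + 24528 = (2*(-48)*(-47)/(-36) - 14144) + 24528 = (2*(-48)*(-1/36)*(-47) - 14144) + 24528 = (-376/3 - 14144) + 24528 = -42808/3 + 24528 = 30776/3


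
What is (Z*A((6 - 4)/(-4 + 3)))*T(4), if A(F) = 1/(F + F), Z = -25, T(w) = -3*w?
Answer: -75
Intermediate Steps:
A(F) = 1/(2*F)
(Z*A((6 - 4)/(-4 + 3)))*T(4) = (-25/(2*((6 - 4)/(-4 + 3))))*(-3*4) = -25/(2*(2/(-1)))*(-12) = -25/(2*(2*(-1)))*(-12) = -25/(2*(-2))*(-12) = -25*(-1)/(2*2)*(-12) = -25*(-1/4)*(-12) = (25/4)*(-12) = -75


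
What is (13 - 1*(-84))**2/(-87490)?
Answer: -9409/87490 ≈ -0.10754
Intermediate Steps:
(13 - 1*(-84))**2/(-87490) = (13 + 84)**2*(-1/87490) = 97**2*(-1/87490) = 9409*(-1/87490) = -9409/87490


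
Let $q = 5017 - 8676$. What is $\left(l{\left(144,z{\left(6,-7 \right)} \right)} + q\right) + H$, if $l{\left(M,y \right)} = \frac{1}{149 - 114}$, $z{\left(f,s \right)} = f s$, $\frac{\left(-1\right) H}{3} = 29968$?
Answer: $- \frac{3274704}{35} \approx -93563.0$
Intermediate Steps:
$H = -89904$ ($H = \left(-3\right) 29968 = -89904$)
$q = -3659$ ($q = 5017 - 8676 = -3659$)
$l{\left(M,y \right)} = \frac{1}{35}$
$\left(l{\left(144,z{\left(6,-7 \right)} \right)} + q\right) + H = \left(\frac{1}{35} - 3659\right) - 89904 = - \frac{128064}{35} - 89904 = - \frac{3274704}{35}$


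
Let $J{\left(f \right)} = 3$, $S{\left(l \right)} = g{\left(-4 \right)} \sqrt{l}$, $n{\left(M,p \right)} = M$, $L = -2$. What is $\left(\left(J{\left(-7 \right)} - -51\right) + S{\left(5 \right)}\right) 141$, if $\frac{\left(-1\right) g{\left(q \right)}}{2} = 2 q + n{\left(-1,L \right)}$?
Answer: $7614 + 2538 \sqrt{5} \approx 13289.0$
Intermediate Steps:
$g{\left(q \right)} = 2 - 4 q$ ($g{\left(q \right)} = - 2 \left(2 q - 1\right) = - 2 \left(-1 + 2 q\right) = 2 - 4 q$)
$S{\left(l \right)} = 18 \sqrt{l}$ ($S{\left(l \right)} = \left(2 - -16\right) \sqrt{l} = \left(2 + 16\right) \sqrt{l} = 18 \sqrt{l}$)
$\left(\left(J{\left(-7 \right)} - -51\right) + S{\left(5 \right)}\right) 141 = \left(\left(3 - -51\right) + 18 \sqrt{5}\right) 141 = \left(\left(3 + 51\right) + 18 \sqrt{5}\right) 141 = \left(54 + 18 \sqrt{5}\right) 141 = 7614 + 2538 \sqrt{5}$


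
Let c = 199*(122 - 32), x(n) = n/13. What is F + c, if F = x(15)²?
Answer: 3027015/169 ≈ 17911.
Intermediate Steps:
x(n) = n/13 (x(n) = n*(1/13) = n/13)
c = 17910 (c = 199*90 = 17910)
F = 225/169 (F = ((1/13)*15)² = (15/13)² = 225/169 ≈ 1.3314)
F + c = 225/169 + 17910 = 3027015/169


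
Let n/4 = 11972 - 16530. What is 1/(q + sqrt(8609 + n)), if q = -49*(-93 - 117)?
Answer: 10290/105893723 - I*sqrt(9623)/105893723 ≈ 9.7173e-5 - 9.2637e-7*I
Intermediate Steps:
n = -18232 (n = 4*(11972 - 16530) = 4*(-4558) = -18232)
q = 10290 (q = -49*(-210) = 10290)
1/(q + sqrt(8609 + n)) = 1/(10290 + sqrt(8609 - 18232)) = 1/(10290 + sqrt(-9623)) = 1/(10290 + I*sqrt(9623))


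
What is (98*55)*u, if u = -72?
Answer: -388080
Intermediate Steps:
(98*55)*u = (98*55)*(-72) = 5390*(-72) = -388080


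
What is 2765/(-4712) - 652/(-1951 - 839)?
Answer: -74873/212040 ≈ -0.35311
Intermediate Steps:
2765/(-4712) - 652/(-1951 - 839) = 2765*(-1/4712) - 652/(-2790) = -2765/4712 - 652*(-1/2790) = -2765/4712 + 326/1395 = -74873/212040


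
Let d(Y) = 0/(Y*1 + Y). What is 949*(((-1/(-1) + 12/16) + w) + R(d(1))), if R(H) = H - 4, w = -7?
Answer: -35113/4 ≈ -8778.3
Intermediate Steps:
d(Y) = 0 (d(Y) = 0/(Y + Y) = 0/((2*Y)) = 0*(1/(2*Y)) = 0)
R(H) = -4 + H
949*(((-1/(-1) + 12/16) + w) + R(d(1))) = 949*(((-1/(-1) + 12/16) - 7) + (-4 + 0)) = 949*(((-1*(-1) + 12*(1/16)) - 7) - 4) = 949*(((1 + ¾) - 7) - 4) = 949*((7/4 - 7) - 4) = 949*(-21/4 - 4) = 949*(-37/4) = -35113/4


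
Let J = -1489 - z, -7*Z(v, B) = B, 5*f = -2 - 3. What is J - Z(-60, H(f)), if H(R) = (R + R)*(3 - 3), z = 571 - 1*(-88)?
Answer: -2148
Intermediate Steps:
z = 659 (z = 571 + 88 = 659)
f = -1 (f = (-2 - 3)/5 = (⅕)*(-5) = -1)
H(R) = 0 (H(R) = (2*R)*0 = 0)
Z(v, B) = -B/7
J = -2148 (J = -1489 - 1*659 = -1489 - 659 = -2148)
J - Z(-60, H(f)) = -2148 - (-1)*0/7 = -2148 - 1*0 = -2148 + 0 = -2148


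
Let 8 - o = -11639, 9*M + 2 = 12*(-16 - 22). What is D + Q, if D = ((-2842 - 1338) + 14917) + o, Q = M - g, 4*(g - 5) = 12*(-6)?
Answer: 201115/9 ≈ 22346.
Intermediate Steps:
M = -458/9 (M = -2/9 + (12*(-16 - 22))/9 = -2/9 + (12*(-38))/9 = -2/9 + (⅑)*(-456) = -2/9 - 152/3 = -458/9 ≈ -50.889)
g = -13 (g = 5 + (12*(-6))/4 = 5 + (¼)*(-72) = 5 - 18 = -13)
o = 11647 (o = 8 - 1*(-11639) = 8 + 11639 = 11647)
Q = -341/9 (Q = -458/9 - 1*(-13) = -458/9 + 13 = -341/9 ≈ -37.889)
D = 22384 (D = ((-2842 - 1338) + 14917) + 11647 = (-4180 + 14917) + 11647 = 10737 + 11647 = 22384)
D + Q = 22384 - 341/9 = 201115/9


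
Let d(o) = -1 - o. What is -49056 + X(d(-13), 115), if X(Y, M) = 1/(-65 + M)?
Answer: -2452799/50 ≈ -49056.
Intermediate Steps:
-49056 + X(d(-13), 115) = -49056 + 1/(-65 + 115) = -49056 + 1/50 = -2452799/50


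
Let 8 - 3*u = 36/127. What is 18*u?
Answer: 5880/127 ≈ 46.299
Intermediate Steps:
u = 980/381 (u = 8/3 - 12/127 = 980/381 ≈ 2.5722)
18*u = 18*(980/381) = 5880/127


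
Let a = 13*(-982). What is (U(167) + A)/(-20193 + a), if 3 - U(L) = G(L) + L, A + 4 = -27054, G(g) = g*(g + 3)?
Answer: 55612/32959 ≈ 1.6873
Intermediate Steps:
G(g) = g*(3 + g)
A = -27058 (A = -4 - 27054 = -27058)
a = -12766
U(L) = 3 - L - L*(3 + L) (U(L) = 3 - (L*(3 + L) + L) = 3 - (L + L*(3 + L)) = 3 + (-L - L*(3 + L)) = 3 - L - L*(3 + L))
(U(167) + A)/(-20193 + a) = ((3 - 1*167 - 1*167*(3 + 167)) - 27058)/(-20193 - 12766) = ((3 - 167 - 1*167*170) - 27058)/(-32959) = ((3 - 167 - 28390) - 27058)*(-1/32959) = (-28554 - 27058)*(-1/32959) = -55612*(-1/32959) = 55612/32959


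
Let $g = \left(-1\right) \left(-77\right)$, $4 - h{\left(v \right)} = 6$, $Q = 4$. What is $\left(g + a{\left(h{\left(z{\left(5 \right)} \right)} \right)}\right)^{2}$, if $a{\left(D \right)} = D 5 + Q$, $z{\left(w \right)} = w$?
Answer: $5041$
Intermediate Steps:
$h{\left(v \right)} = -2$ ($h{\left(v \right)} = 4 - 6 = -2$)
$g = 77$
$a{\left(D \right)} = 4 + 5 D$ ($a{\left(D \right)} = D 5 + 4 = 5 D + 4 = 4 + 5 D$)
$\left(g + a{\left(h{\left(z{\left(5 \right)} \right)} \right)}\right)^{2} = \left(77 + \left(4 + 5 \left(-2\right)\right)\right)^{2} = \left(77 + \left(4 - 10\right)\right)^{2} = \left(77 - 6\right)^{2} = 71^{2} = 5041$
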